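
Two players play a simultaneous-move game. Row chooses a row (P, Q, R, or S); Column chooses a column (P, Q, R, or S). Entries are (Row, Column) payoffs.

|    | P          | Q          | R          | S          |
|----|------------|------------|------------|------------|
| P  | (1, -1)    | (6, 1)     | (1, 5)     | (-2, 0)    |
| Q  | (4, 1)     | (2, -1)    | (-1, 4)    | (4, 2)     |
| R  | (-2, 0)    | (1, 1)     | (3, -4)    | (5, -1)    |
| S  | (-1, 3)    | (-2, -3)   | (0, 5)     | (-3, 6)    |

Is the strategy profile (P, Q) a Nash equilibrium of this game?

No

Holding Column at Q: Row gets 6 from P, versus 2 from Q, 1 from R, -2 from S. No profitable deviation for Row.
Holding Row at P: Column gets 1 from Q but could get 5 by switching to R. Column has a profitable deviation.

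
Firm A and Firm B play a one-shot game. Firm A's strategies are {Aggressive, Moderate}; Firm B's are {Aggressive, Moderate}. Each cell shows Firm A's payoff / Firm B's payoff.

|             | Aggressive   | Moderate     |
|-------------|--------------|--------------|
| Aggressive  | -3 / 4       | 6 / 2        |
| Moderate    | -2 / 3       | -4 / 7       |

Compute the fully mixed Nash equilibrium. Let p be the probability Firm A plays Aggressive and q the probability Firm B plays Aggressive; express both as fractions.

p = 2/3, q = 10/11

In a mixed NE each player is indifferent between their pure strategies, so the opponent's mix sets the indifference.
Firm B indifferent between Aggressive and Moderate: p·4 + (1−p)·3 = p·2 + (1−p)·7 ⟹ 3 + 1p = 7 + (-5)p ⟹ p = 2/3.
Firm A indifferent between Aggressive and Moderate: q·(-3) + (1−q)·6 = q·(-2) + (1−q)·(-4) ⟹ 6 + (-9)q = (-4) + 2q ⟹ q = 10/11.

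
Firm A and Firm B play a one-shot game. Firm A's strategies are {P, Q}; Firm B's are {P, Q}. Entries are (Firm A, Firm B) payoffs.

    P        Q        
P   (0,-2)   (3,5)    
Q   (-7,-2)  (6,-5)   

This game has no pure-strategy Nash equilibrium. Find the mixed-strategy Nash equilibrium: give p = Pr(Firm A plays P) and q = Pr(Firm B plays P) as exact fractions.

In a mixed NE each player is indifferent between their pure strategies, so the opponent's mix sets the indifference.
Firm B indifferent between P and Q: p·(-2) + (1−p)·(-2) = p·5 + (1−p)·(-5) ⟹ (-2) + 0p = (-5) + 10p ⟹ p = 3/10.
Firm A indifferent between P and Q: q·0 + (1−q)·3 = q·(-7) + (1−q)·6 ⟹ 3 + (-3)q = 6 + (-13)q ⟹ q = 3/10.

p = 3/10, q = 3/10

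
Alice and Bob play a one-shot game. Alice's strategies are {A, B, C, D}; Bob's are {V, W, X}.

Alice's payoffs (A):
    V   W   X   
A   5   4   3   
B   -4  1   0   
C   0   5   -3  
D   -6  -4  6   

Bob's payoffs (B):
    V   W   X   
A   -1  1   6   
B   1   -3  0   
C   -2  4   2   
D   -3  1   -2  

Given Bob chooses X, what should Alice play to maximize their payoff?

D

With Bob fixed at X, Alice's payoffs are: A → 3, B → 0, C → -3, D → 6.
The maximum is 6, achieved by D.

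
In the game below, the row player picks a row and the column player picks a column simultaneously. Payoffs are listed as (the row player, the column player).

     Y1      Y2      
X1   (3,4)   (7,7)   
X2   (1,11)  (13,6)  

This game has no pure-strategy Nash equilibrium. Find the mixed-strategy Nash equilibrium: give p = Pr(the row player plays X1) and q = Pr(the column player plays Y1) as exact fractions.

p = 5/8, q = 3/4

In a mixed NE each player is indifferent between their pure strategies, so the opponent's mix sets the indifference.
The column player indifferent between Y1 and Y2: p·4 + (1−p)·11 = p·7 + (1−p)·6 ⟹ 11 + (-7)p = 6 + 1p ⟹ p = 5/8.
The row player indifferent between X1 and X2: q·3 + (1−q)·7 = q·1 + (1−q)·13 ⟹ 7 + (-4)q = 13 + (-12)q ⟹ q = 3/4.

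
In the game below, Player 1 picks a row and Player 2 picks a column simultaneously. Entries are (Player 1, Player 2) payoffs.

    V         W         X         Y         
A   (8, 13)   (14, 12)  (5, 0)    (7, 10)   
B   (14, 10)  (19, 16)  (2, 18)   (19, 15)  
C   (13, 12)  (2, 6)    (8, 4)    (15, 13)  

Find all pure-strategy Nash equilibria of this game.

Find each player's best response to every opponent strategy; NE are the intersections.
Player 1's best responses — vs V: B (payoff 14); vs W: B (payoff 19); vs X: C (payoff 8); vs Y: B (payoff 19).
Player 2's best responses — vs A: V (payoff 13); vs B: X (payoff 18); vs C: Y (payoff 13).
No cell has both players best-responding. For instance, Player 1's best reply to Y is B, but against B Player 2 prefers X over Y.

No pure-strategy Nash equilibrium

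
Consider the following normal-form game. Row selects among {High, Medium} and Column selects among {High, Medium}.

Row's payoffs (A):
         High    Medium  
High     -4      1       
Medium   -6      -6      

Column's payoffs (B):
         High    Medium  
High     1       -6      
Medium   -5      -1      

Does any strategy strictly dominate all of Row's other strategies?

High

A strategy is strictly dominant if it gives Row a strictly higher payoff than every other strategy, against every choice by the opponent.
High strictly dominates: vs High: -4 > -6; vs Medium: 1 > -6.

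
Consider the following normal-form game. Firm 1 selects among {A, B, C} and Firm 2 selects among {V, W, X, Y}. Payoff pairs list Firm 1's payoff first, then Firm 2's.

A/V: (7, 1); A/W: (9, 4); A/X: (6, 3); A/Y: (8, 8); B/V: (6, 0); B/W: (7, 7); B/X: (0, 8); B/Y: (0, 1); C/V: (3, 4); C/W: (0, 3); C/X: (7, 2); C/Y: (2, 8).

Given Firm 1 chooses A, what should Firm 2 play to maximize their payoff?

Y

With Firm 1 fixed at A, Firm 2's payoffs are: V → 1, W → 4, X → 3, Y → 8.
The maximum is 8, achieved by Y.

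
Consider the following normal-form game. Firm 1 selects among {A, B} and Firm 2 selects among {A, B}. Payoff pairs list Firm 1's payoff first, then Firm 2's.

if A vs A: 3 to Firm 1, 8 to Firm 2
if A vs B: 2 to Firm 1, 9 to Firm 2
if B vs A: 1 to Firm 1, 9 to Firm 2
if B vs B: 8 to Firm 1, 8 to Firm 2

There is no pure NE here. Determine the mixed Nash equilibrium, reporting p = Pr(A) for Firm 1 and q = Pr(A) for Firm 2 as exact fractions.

In a mixed NE each player is indifferent between their pure strategies, so the opponent's mix sets the indifference.
Firm 2 indifferent between A and B: p·8 + (1−p)·9 = p·9 + (1−p)·8 ⟹ 9 + (-1)p = 8 + 1p ⟹ p = 1/2.
Firm 1 indifferent between A and B: q·3 + (1−q)·2 = q·1 + (1−q)·8 ⟹ 2 + 1q = 8 + (-7)q ⟹ q = 3/4.

p = 1/2, q = 3/4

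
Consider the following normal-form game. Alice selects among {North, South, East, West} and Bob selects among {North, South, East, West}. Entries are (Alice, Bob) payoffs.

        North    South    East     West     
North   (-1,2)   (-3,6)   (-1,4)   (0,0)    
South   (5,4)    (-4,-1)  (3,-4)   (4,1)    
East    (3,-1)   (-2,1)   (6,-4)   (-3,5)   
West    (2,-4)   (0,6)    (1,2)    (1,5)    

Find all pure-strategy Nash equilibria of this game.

A profile is a Nash equilibrium when each player is best-responding to the other.
Alice's best responses — vs North: South (payoff 5); vs South: West (payoff 0); vs East: East (payoff 6); vs West: South (payoff 4).
Bob's best responses — vs North: South (payoff 6); vs South: North (payoff 4); vs East: West (payoff 5); vs West: South (payoff 6).
Mutual best responses occur at (South, North) and (West, South); at each, neither player gains by switching.

(South, North) and (West, South)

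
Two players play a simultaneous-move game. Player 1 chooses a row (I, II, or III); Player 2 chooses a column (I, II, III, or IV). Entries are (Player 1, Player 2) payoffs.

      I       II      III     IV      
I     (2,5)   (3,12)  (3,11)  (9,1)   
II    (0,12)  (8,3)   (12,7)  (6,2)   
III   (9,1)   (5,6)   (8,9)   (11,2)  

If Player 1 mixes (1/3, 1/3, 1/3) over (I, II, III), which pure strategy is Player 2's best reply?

Compute Player 2's expected payoff from each pure strategy against the given mix.
I: (1/3)·5 + (1/3)·12 + (1/3)·1 = 6
II: (1/3)·12 + (1/3)·3 + (1/3)·6 = 7
III: (1/3)·11 + (1/3)·7 + (1/3)·9 = 9
IV: (1/3)·1 + (1/3)·2 + (1/3)·2 = 5/3
Highest expected payoff is 9, from III.

III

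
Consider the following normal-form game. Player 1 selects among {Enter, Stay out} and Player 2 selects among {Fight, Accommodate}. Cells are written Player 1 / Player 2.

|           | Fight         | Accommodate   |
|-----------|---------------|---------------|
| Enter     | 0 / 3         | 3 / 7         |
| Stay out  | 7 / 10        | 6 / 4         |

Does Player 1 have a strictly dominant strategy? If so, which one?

Stay out

A strategy is strictly dominant if it gives Player 1 a strictly higher payoff than every other strategy, against every choice by the opponent.
Stay out strictly dominates: vs Fight: 7 > 0; vs Accommodate: 6 > 3.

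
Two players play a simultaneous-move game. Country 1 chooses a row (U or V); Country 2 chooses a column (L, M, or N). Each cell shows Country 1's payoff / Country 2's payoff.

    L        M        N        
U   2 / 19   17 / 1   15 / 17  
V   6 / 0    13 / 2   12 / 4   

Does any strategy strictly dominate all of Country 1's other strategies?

None

A strategy is strictly dominant if it gives Country 1 a strictly higher payoff than every other strategy, against every choice by the opponent.
U is not dominant: against L, V gives 6 > 2.
V is not dominant: against M, U gives 17 > 13.
No single strategy is best against every opponent action.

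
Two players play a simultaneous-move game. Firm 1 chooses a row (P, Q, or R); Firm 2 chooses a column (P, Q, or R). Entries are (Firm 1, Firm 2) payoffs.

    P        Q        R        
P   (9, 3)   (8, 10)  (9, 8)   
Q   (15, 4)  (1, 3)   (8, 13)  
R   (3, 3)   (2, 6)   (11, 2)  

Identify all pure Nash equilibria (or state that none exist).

(P, Q)

Check mutual best responses: a cell is a NE iff neither player can gain by unilaterally deviating.
Firm 1's best responses — vs P: Q (payoff 15); vs Q: P (payoff 8); vs R: R (payoff 11).
Firm 2's best responses — vs P: Q (payoff 10); vs Q: R (payoff 13); vs R: Q (payoff 6).
The only mutual best response is (P, Q); neither player gains by switching there.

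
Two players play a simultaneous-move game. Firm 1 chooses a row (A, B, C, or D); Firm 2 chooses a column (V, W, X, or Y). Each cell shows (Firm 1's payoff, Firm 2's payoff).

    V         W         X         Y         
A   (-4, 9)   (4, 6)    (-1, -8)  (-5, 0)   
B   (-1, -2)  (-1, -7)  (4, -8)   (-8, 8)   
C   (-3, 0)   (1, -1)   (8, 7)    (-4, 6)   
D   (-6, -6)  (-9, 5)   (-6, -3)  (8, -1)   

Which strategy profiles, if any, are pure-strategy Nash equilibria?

(C, X)

A profile is a Nash equilibrium when each player is best-responding to the other.
Firm 1's best responses — vs V: B (payoff -1); vs W: A (payoff 4); vs X: C (payoff 8); vs Y: D (payoff 8).
Firm 2's best responses — vs A: V (payoff 9); vs B: Y (payoff 8); vs C: X (payoff 7); vs D: W (payoff 5).
The only mutual best response is (C, X); neither player gains by switching there.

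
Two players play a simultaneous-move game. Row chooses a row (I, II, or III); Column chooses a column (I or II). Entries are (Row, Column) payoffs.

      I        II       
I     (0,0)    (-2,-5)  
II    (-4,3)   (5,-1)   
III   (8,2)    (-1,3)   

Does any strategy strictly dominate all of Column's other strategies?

A strategy is strictly dominant if it gives Column a strictly higher payoff than every other strategy, against every choice by the opponent.
I is not dominant: against III, II gives 3 > 2.
II is not dominant: against I, I gives 0 > -5.
No single strategy is best against every opponent action.

None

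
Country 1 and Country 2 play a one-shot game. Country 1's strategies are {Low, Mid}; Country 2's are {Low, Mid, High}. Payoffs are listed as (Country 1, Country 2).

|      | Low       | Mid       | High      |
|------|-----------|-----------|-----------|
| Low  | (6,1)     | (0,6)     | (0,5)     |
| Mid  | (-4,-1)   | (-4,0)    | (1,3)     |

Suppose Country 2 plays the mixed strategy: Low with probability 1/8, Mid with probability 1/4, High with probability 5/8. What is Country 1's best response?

Compute Country 1's expected payoff from each pure strategy against the given mix.
Low: (1/8)·6 + (1/4)·0 + (5/8)·0 = 3/4
Mid: (1/8)·(-4) + (1/4)·(-4) + (5/8)·1 = -7/8
Highest expected payoff is 3/4, from Low.

Low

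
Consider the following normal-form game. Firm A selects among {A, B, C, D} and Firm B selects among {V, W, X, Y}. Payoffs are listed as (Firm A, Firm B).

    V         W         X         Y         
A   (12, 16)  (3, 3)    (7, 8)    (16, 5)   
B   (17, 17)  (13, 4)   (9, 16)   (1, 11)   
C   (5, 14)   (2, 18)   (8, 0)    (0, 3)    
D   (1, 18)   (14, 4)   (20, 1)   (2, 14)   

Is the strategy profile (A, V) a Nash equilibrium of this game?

Holding Firm B at V: Firm A gets 12 from A but could get 17 by switching to B. Firm A has a profitable deviation.

No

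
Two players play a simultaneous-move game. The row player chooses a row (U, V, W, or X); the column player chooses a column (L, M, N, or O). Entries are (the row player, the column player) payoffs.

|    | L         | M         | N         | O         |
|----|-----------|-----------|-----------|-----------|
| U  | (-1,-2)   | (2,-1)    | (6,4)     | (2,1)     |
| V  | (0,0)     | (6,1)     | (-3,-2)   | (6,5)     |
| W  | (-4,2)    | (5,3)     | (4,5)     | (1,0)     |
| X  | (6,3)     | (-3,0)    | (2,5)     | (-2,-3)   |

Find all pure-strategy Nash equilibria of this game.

(U, N) and (V, O)

A profile is a Nash equilibrium when each player is best-responding to the other.
The row player's best responses — vs L: X (payoff 6); vs M: V (payoff 6); vs N: U (payoff 6); vs O: V (payoff 6).
The column player's best responses — vs U: N (payoff 4); vs V: O (payoff 5); vs W: N (payoff 5); vs X: N (payoff 5).
Mutual best responses occur at (U, N) and (V, O); at each, neither player gains by switching.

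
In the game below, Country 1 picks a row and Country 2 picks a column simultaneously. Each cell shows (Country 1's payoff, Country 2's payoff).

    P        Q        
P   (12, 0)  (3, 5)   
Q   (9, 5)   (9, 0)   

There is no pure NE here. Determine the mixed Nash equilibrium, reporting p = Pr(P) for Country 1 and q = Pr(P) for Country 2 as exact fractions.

p = 1/2, q = 2/3

Each player's mixing probability is pinned down by making the *other* player indifferent.
Country 2 indifferent between P and Q: p·0 + (1−p)·5 = p·5 + (1−p)·0 ⟹ 5 + (-5)p = 0 + 5p ⟹ p = 1/2.
Country 1 indifferent between P and Q: q·12 + (1−q)·3 = q·9 + (1−q)·9 ⟹ 3 + 9q = 9 + 0q ⟹ q = 2/3.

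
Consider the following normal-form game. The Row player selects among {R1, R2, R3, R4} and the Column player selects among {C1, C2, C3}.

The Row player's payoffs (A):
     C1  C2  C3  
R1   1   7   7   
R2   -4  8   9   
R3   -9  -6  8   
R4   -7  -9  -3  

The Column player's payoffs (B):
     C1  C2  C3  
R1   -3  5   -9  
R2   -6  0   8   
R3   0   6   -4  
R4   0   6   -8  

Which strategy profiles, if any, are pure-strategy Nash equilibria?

(R2, C3)

Check mutual best responses: a cell is a NE iff neither player can gain by unilaterally deviating.
The Row player's best responses — vs C1: R1 (payoff 1); vs C2: R2 (payoff 8); vs C3: R2 (payoff 9).
The Column player's best responses — vs R1: C2 (payoff 5); vs R2: C3 (payoff 8); vs R3: C2 (payoff 6); vs R4: C2 (payoff 6).
The only mutual best response is (R2, C3); neither player gains by switching there.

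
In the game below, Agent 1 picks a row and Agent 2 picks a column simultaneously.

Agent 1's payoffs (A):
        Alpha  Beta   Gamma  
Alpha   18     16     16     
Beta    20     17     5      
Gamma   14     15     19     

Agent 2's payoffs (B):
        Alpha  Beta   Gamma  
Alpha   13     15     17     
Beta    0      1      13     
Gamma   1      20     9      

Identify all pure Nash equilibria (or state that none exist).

None

Find each player's best response to every opponent strategy; NE are the intersections.
Agent 1's best responses — vs Alpha: Beta (payoff 20); vs Beta: Beta (payoff 17); vs Gamma: Gamma (payoff 19).
Agent 2's best responses — vs Alpha: Gamma (payoff 17); vs Beta: Gamma (payoff 13); vs Gamma: Beta (payoff 20).
No cell has both players best-responding. For instance, Agent 1's best reply to Beta is Beta, but against Beta Agent 2 prefers Gamma over Beta.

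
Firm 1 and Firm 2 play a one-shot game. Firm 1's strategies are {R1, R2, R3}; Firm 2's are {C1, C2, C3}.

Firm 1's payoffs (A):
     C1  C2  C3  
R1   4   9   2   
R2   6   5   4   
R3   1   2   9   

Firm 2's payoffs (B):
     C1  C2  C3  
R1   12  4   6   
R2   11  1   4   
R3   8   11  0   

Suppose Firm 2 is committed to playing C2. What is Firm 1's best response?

R1

With Firm 2 fixed at C2, Firm 1's payoffs are: R1 → 9, R2 → 5, R3 → 2.
The maximum is 9, achieved by R1.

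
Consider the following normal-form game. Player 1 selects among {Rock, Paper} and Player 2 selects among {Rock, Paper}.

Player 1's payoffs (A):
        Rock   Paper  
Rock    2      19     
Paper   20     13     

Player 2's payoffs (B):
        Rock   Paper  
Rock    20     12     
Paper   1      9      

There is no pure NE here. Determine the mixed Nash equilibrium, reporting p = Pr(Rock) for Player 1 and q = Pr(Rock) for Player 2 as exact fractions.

In a mixed NE each player is indifferent between their pure strategies, so the opponent's mix sets the indifference.
Player 2 indifferent between Rock and Paper: p·20 + (1−p)·1 = p·12 + (1−p)·9 ⟹ 1 + 19p = 9 + 3p ⟹ p = 1/2.
Player 1 indifferent between Rock and Paper: q·2 + (1−q)·19 = q·20 + (1−q)·13 ⟹ 19 + (-17)q = 13 + 7q ⟹ q = 1/4.

p = 1/2, q = 1/4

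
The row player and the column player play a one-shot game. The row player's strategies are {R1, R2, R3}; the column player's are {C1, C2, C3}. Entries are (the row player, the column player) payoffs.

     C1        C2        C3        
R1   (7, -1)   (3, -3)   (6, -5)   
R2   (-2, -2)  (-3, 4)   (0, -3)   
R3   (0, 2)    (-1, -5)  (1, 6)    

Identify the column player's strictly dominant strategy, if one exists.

A strategy is strictly dominant if it gives the column player a strictly higher payoff than every other strategy, against every choice by the opponent.
C1 is not dominant: against R2, C2 gives 4 > -2.
C2 is not dominant: against R1, C1 gives -1 > -3.
C3 is not dominant: against R1, C1 gives -1 > -5.
No single strategy is best against every opponent action.

No strictly dominant strategy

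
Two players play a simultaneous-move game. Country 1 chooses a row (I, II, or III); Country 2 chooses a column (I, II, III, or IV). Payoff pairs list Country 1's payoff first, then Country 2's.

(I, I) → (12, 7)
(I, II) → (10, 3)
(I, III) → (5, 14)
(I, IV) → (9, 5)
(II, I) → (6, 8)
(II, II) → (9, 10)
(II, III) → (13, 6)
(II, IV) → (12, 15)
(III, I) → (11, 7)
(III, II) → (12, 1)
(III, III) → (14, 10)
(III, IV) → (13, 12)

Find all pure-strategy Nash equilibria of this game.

(III, IV)

Check mutual best responses: a cell is a NE iff neither player can gain by unilaterally deviating.
Country 1's best responses — vs I: I (payoff 12); vs II: III (payoff 12); vs III: III (payoff 14); vs IV: III (payoff 13).
Country 2's best responses — vs I: III (payoff 14); vs II: IV (payoff 15); vs III: IV (payoff 12).
The only mutual best response is (III, IV); neither player gains by switching there.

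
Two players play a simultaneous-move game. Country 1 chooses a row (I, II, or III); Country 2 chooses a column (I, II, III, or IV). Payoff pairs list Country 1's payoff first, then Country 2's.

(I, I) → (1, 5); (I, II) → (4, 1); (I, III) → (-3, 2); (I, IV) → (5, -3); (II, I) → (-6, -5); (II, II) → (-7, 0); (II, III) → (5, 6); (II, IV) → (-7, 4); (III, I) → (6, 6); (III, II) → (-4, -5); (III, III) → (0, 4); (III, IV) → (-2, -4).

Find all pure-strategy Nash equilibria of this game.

(II, III) and (III, I)

A profile is a Nash equilibrium when each player is best-responding to the other.
Country 1's best responses — vs I: III (payoff 6); vs II: I (payoff 4); vs III: II (payoff 5); vs IV: I (payoff 5).
Country 2's best responses — vs I: I (payoff 5); vs II: III (payoff 6); vs III: I (payoff 6).
Mutual best responses occur at (II, III) and (III, I); at each, neither player gains by switching.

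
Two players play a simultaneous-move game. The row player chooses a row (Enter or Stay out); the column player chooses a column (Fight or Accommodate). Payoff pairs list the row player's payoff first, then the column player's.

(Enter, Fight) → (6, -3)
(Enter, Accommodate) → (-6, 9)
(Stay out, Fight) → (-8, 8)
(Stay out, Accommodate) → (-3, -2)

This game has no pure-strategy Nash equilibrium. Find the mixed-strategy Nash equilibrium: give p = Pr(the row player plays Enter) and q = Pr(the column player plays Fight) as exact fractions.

p = 5/11, q = 3/17

Each player's mixing probability is pinned down by making the *other* player indifferent.
The column player indifferent between Fight and Accommodate: p·(-3) + (1−p)·8 = p·9 + (1−p)·(-2) ⟹ 8 + (-11)p = (-2) + 11p ⟹ p = 5/11.
The row player indifferent between Enter and Stay out: q·6 + (1−q)·(-6) = q·(-8) + (1−q)·(-3) ⟹ (-6) + 12q = (-3) + (-5)q ⟹ q = 3/17.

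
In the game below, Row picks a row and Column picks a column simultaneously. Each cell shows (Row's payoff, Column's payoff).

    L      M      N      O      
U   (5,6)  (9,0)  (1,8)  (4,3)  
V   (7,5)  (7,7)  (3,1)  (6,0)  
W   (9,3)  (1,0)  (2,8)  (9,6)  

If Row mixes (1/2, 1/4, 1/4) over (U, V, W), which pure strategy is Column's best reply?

Compute Column's expected payoff from each pure strategy against the given mix.
L: (1/2)·6 + (1/4)·5 + (1/4)·3 = 5
M: (1/2)·0 + (1/4)·7 + (1/4)·0 = 7/4
N: (1/2)·8 + (1/4)·1 + (1/4)·8 = 25/4
O: (1/2)·3 + (1/4)·0 + (1/4)·6 = 3
Highest expected payoff is 25/4, from N.

N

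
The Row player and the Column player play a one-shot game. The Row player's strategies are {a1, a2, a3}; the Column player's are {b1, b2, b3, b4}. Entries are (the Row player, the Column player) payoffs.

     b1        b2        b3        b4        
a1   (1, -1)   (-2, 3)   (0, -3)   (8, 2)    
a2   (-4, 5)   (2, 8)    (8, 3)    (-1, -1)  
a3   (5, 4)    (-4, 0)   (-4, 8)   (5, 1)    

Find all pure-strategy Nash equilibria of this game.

A profile is a Nash equilibrium when each player is best-responding to the other.
The Row player's best responses — vs b1: a3 (payoff 5); vs b2: a2 (payoff 2); vs b3: a2 (payoff 8); vs b4: a1 (payoff 8).
The Column player's best responses — vs a1: b2 (payoff 3); vs a2: b2 (payoff 8); vs a3: b3 (payoff 8).
The only mutual best response is (a2, b2); neither player gains by switching there.

(a2, b2)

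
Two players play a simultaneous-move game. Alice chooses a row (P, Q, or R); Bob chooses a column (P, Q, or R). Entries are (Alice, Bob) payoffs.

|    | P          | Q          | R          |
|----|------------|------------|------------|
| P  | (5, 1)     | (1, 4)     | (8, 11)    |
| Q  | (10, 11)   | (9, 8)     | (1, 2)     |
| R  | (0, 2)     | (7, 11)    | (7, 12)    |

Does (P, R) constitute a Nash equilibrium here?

Holding Bob at R: Alice gets 8 from P, versus 1 from Q, 7 from R. No profitable deviation for Alice.
Holding Alice at P: Bob gets 11 from R, versus 1 from P, 4 from Q. No profitable deviation for Bob either.

Yes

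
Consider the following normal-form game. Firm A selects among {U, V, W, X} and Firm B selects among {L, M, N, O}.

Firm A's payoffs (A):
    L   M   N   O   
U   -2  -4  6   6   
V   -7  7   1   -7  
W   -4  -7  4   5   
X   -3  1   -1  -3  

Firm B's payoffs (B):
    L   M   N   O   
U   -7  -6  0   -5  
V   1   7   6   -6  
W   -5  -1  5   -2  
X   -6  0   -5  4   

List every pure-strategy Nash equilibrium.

(U, N) and (V, M)

Find each player's best response to every opponent strategy; NE are the intersections.
Firm A's best responses — vs L: U (payoff -2); vs M: V (payoff 7); vs N: U (payoff 6); vs O: U (payoff 6).
Firm B's best responses — vs U: N (payoff 0); vs V: M (payoff 7); vs W: N (payoff 5); vs X: O (payoff 4).
Mutual best responses occur at (U, N) and (V, M); at each, neither player gains by switching.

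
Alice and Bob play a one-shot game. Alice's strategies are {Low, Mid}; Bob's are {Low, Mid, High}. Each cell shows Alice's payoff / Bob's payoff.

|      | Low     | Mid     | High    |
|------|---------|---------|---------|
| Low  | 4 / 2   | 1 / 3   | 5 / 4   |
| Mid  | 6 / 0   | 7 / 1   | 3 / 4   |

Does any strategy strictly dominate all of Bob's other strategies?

High

A strategy is strictly dominant if it gives Bob a strictly higher payoff than every other strategy, against every choice by the opponent.
High strictly dominates: vs Low: 4 > each of {2, 3}; vs Mid: 4 > each of {0, 1}.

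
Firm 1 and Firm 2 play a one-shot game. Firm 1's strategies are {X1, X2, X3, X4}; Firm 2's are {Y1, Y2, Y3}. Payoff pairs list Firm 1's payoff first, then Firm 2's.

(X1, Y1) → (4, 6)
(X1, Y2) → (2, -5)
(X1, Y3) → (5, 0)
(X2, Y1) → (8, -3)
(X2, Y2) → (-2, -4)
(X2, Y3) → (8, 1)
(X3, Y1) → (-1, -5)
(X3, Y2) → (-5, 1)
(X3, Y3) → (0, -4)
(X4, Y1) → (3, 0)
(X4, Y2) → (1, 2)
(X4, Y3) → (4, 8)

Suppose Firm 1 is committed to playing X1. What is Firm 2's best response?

Y1

With Firm 1 fixed at X1, Firm 2's payoffs are: Y1 → 6, Y2 → -5, Y3 → 0.
The maximum is 6, achieved by Y1.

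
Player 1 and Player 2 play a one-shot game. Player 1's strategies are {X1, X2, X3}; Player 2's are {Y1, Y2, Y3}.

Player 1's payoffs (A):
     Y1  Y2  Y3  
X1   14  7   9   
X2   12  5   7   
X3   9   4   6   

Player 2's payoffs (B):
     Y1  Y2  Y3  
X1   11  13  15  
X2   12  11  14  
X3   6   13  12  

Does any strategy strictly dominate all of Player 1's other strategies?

X1

A strategy is strictly dominant if it gives Player 1 a strictly higher payoff than every other strategy, against every choice by the opponent.
X1 strictly dominates: vs Y1: 14 > each of {12, 9}; vs Y2: 7 > each of {5, 4}; vs Y3: 9 > each of {7, 6}.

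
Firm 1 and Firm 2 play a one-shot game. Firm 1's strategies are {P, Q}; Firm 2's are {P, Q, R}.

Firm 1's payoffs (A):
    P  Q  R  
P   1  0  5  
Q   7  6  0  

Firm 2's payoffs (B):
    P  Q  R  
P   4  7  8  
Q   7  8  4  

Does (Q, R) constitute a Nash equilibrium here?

No

Holding Firm 2 at R: Firm 1 gets 0 from Q but could get 5 by switching to P. Firm 1 has a profitable deviation.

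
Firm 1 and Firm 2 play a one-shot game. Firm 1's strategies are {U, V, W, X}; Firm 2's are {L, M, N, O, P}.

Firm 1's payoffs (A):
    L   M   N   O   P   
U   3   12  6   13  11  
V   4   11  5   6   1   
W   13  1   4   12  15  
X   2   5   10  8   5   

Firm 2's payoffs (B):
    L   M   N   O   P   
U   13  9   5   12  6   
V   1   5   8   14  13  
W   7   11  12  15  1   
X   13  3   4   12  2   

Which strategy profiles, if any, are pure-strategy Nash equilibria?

A profile is a Nash equilibrium when each player is best-responding to the other.
Firm 1's best responses — vs L: W (payoff 13); vs M: U (payoff 12); vs N: X (payoff 10); vs O: U (payoff 13); vs P: W (payoff 15).
Firm 2's best responses — vs U: L (payoff 13); vs V: O (payoff 14); vs W: O (payoff 15); vs X: L (payoff 13).
No cell has both players best-responding. For instance, Firm 1's best reply to O is U, but against U Firm 2 prefers L over O.

No pure-strategy Nash equilibrium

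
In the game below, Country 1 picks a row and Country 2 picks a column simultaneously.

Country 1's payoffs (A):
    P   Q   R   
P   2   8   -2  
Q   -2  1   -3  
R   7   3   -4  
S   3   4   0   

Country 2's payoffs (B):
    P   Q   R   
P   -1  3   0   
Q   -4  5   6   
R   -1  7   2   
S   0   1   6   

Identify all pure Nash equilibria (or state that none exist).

A profile is a Nash equilibrium when each player is best-responding to the other.
Country 1's best responses — vs P: R (payoff 7); vs Q: P (payoff 8); vs R: S (payoff 0).
Country 2's best responses — vs P: Q (payoff 3); vs Q: R (payoff 6); vs R: Q (payoff 7); vs S: R (payoff 6).
Mutual best responses occur at (P, Q) and (S, R); at each, neither player gains by switching.

(P, Q) and (S, R)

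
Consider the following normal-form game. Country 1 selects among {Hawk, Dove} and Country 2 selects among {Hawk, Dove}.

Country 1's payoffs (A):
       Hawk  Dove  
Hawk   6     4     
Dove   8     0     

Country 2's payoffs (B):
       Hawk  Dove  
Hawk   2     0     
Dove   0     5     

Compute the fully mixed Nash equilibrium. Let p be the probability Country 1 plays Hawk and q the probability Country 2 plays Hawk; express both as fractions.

Each player's mixing probability is pinned down by making the *other* player indifferent.
Country 2 indifferent between Hawk and Dove: p·2 + (1−p)·0 = p·0 + (1−p)·5 ⟹ 0 + 2p = 5 + (-5)p ⟹ p = 5/7.
Country 1 indifferent between Hawk and Dove: q·6 + (1−q)·4 = q·8 + (1−q)·0 ⟹ 4 + 2q = 0 + 8q ⟹ q = 2/3.

p = 5/7, q = 2/3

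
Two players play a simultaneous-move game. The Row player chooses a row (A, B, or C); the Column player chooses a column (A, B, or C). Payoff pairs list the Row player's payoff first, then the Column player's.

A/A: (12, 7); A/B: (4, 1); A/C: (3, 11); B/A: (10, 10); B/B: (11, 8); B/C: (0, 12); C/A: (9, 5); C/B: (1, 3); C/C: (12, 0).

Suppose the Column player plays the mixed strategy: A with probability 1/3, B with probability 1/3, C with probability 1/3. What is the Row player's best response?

C

The Row player's best reply maximizes expected payoff against the mix.
A: (1/3)·12 + (1/3)·4 + (1/3)·3 = 19/3
B: (1/3)·10 + (1/3)·11 + (1/3)·0 = 7
C: (1/3)·9 + (1/3)·1 + (1/3)·12 = 22/3
Highest expected payoff is 22/3, from C.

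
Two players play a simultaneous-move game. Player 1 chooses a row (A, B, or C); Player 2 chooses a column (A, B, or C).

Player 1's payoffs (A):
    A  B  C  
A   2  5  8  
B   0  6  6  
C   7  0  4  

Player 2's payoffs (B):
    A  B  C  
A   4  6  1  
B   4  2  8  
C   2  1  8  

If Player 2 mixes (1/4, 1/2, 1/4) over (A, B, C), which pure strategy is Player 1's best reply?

A

Player 1's best reply maximizes expected payoff against the mix.
A: (1/4)·2 + (1/2)·5 + (1/4)·8 = 5
B: (1/4)·0 + (1/2)·6 + (1/4)·6 = 9/2
C: (1/4)·7 + (1/2)·0 + (1/4)·4 = 11/4
Highest expected payoff is 5, from A.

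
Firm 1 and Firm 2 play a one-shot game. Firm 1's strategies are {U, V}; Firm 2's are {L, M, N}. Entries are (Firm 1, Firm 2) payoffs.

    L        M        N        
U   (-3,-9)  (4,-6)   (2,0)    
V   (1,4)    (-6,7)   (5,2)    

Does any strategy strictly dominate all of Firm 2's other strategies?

None

Check whether one of Firm 2's strategies beats all alternatives regardless of what the opponent does.
L is not dominant: against U, M gives -6 > -9.
M is not dominant: against U, N gives 0 > -6.
N is not dominant: against V, L gives 4 > 2.
No single strategy is best against every opponent action.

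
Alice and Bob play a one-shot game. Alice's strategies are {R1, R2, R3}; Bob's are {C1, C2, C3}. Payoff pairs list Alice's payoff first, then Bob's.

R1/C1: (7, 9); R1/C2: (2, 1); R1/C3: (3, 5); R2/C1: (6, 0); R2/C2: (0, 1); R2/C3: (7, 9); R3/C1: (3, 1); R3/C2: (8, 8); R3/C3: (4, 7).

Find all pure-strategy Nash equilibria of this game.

Find each player's best response to every opponent strategy; NE are the intersections.
Alice's best responses — vs C1: R1 (payoff 7); vs C2: R3 (payoff 8); vs C3: R2 (payoff 7).
Bob's best responses — vs R1: C1 (payoff 9); vs R2: C3 (payoff 9); vs R3: C2 (payoff 8).
Mutual best responses occur at (R1, C1), (R2, C3), and (R3, C2); at each, neither player gains by switching.

(R1, C1), (R2, C3), and (R3, C2)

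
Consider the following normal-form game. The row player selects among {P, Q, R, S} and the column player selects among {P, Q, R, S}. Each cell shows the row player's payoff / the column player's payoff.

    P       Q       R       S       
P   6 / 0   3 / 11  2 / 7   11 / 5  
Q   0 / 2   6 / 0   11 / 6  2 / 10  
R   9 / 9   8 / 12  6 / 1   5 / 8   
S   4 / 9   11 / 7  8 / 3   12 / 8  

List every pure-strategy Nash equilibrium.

Find each player's best response to every opponent strategy; NE are the intersections.
The row player's best responses — vs P: R (payoff 9); vs Q: S (payoff 11); vs R: Q (payoff 11); vs S: S (payoff 12).
The column player's best responses — vs P: Q (payoff 11); vs Q: S (payoff 10); vs R: Q (payoff 12); vs S: P (payoff 9).
No cell has both players best-responding. For instance, the row player's best reply to S is S, but against S the column player prefers P over S.

No pure-strategy Nash equilibrium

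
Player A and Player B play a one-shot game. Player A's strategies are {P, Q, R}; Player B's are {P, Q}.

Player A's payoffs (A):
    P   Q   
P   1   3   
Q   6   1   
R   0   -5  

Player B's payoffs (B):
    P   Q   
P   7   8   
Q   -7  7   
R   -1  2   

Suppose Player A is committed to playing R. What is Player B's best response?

Q

With Player A fixed at R, Player B's payoffs are: P → -1, Q → 2.
The maximum is 2, achieved by Q.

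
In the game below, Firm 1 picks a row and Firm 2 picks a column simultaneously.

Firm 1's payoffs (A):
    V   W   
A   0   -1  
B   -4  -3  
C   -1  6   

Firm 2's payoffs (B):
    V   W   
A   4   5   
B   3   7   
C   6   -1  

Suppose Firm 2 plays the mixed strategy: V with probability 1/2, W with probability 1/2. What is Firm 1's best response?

C

Firm 1's best reply maximizes expected payoff against the mix.
A: (1/2)·0 + (1/2)·(-1) = -1/2
B: (1/2)·(-4) + (1/2)·(-3) = -7/2
C: (1/2)·(-1) + (1/2)·6 = 5/2
Highest expected payoff is 5/2, from C.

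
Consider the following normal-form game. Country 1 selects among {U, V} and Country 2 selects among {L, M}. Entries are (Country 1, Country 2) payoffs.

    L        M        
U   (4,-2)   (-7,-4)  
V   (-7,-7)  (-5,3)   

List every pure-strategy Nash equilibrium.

(U, L) and (V, M)

Find each player's best response to every opponent strategy; NE are the intersections.
Country 1's best responses — vs L: U (payoff 4); vs M: V (payoff -5).
Country 2's best responses — vs U: L (payoff -2); vs V: M (payoff 3).
Mutual best responses occur at (U, L) and (V, M); at each, neither player gains by switching.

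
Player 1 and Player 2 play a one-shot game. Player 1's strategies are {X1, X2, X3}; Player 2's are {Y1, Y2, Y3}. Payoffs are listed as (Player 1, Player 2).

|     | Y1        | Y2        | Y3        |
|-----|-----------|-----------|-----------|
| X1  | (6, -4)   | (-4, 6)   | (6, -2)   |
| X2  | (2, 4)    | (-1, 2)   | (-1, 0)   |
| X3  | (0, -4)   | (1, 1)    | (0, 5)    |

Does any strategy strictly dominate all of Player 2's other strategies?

None

Check whether one of Player 2's strategies beats all alternatives regardless of what the opponent does.
Y1 is not dominant: against X1, Y2 gives 6 > -4.
Y2 is not dominant: against X2, Y1 gives 4 > 2.
Y3 is not dominant: against X1, Y2 gives 6 > -2.
No single strategy is best against every opponent action.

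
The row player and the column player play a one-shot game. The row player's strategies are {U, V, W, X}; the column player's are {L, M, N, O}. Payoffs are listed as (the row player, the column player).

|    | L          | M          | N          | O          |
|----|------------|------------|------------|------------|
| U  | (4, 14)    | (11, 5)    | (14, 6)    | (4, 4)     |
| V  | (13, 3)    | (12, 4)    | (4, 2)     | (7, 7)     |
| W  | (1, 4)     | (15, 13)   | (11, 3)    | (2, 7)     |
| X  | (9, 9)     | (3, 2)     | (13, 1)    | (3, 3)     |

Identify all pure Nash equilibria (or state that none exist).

(V, O) and (W, M)

A profile is a Nash equilibrium when each player is best-responding to the other.
The row player's best responses — vs L: V (payoff 13); vs M: W (payoff 15); vs N: U (payoff 14); vs O: V (payoff 7).
The column player's best responses — vs U: L (payoff 14); vs V: O (payoff 7); vs W: M (payoff 13); vs X: L (payoff 9).
Mutual best responses occur at (V, O) and (W, M); at each, neither player gains by switching.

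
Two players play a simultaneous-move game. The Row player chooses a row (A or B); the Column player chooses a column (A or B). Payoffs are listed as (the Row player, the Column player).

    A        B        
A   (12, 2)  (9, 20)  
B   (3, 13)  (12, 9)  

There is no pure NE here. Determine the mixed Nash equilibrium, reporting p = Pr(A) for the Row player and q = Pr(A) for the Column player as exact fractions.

p = 2/11, q = 1/4

Each player's mixing probability is pinned down by making the *other* player indifferent.
The Column player indifferent between A and B: p·2 + (1−p)·13 = p·20 + (1−p)·9 ⟹ 13 + (-11)p = 9 + 11p ⟹ p = 2/11.
The Row player indifferent between A and B: q·12 + (1−q)·9 = q·3 + (1−q)·12 ⟹ 9 + 3q = 12 + (-9)q ⟹ q = 1/4.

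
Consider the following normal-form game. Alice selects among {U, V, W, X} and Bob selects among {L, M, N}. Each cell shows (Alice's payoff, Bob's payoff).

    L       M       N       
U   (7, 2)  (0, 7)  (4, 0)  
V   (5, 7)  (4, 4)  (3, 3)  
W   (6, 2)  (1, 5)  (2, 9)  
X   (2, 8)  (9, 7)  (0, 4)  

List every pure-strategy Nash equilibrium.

Find each player's best response to every opponent strategy; NE are the intersections.
Alice's best responses — vs L: U (payoff 7); vs M: X (payoff 9); vs N: U (payoff 4).
Bob's best responses — vs U: M (payoff 7); vs V: L (payoff 7); vs W: N (payoff 9); vs X: L (payoff 8).
No cell has both players best-responding. For instance, Alice's best reply to M is X, but against X Bob prefers L over M.

None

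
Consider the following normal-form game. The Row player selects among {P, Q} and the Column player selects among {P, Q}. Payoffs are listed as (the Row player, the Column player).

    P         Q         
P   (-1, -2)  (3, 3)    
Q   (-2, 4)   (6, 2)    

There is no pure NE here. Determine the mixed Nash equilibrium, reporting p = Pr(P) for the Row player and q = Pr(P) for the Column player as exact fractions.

Each player's mixing probability is pinned down by making the *other* player indifferent.
The Column player indifferent between P and Q: p·(-2) + (1−p)·4 = p·3 + (1−p)·2 ⟹ 4 + (-6)p = 2 + 1p ⟹ p = 2/7.
The Row player indifferent between P and Q: q·(-1) + (1−q)·3 = q·(-2) + (1−q)·6 ⟹ 3 + (-4)q = 6 + (-8)q ⟹ q = 3/4.

p = 2/7, q = 3/4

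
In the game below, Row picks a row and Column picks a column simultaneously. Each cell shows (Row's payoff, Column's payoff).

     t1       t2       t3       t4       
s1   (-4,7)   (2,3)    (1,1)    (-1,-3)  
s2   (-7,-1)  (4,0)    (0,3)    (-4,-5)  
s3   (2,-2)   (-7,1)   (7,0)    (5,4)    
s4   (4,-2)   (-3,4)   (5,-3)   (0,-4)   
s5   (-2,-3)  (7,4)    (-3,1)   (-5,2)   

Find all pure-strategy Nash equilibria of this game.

Check mutual best responses: a cell is a NE iff neither player can gain by unilaterally deviating.
Row's best responses — vs t1: s4 (payoff 4); vs t2: s5 (payoff 7); vs t3: s3 (payoff 7); vs t4: s3 (payoff 5).
Column's best responses — vs s1: t1 (payoff 7); vs s2: t3 (payoff 3); vs s3: t4 (payoff 4); vs s4: t2 (payoff 4); vs s5: t2 (payoff 4).
Mutual best responses occur at (s3, t4) and (s5, t2); at each, neither player gains by switching.

(s3, t4) and (s5, t2)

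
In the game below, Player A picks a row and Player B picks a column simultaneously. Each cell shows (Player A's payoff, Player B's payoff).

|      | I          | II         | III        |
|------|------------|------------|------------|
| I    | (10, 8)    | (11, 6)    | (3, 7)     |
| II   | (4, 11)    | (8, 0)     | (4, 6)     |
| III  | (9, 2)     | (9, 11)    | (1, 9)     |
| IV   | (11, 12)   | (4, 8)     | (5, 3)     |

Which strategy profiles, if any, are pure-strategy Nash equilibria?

(IV, I)

Check mutual best responses: a cell is a NE iff neither player can gain by unilaterally deviating.
Player A's best responses — vs I: IV (payoff 11); vs II: I (payoff 11); vs III: IV (payoff 5).
Player B's best responses — vs I: I (payoff 8); vs II: I (payoff 11); vs III: II (payoff 11); vs IV: I (payoff 12).
The only mutual best response is (IV, I); neither player gains by switching there.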